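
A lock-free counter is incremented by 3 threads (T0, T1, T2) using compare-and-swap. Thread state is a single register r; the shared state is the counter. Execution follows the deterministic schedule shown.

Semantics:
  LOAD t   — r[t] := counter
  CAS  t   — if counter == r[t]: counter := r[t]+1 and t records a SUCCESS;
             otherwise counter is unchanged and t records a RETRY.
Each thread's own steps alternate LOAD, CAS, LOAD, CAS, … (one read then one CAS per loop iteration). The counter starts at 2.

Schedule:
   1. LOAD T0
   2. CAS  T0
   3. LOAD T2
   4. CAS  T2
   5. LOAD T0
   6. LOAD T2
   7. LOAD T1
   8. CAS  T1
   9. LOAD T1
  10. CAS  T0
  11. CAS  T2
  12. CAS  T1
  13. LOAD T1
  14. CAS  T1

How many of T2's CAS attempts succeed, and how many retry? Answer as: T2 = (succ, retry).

T2 = (1, 1)

   1) LOAD T0:  M=2  r_T0=2
   2) CAS  T0:  M=3  r_T0=2 ✓
   3) LOAD T2:  M=3  r_T2=3
   4) CAS  T2:  M=4  r_T2=3 ✓
   5) LOAD T0:  M=4  r_T0=4
   6) LOAD T2:  M=4  r_T2=4
   7) LOAD T1:  M=4  r_T1=4
   8) CAS  T1:  M=5  r_T1=4 ✓
   9) LOAD T1:  M=5  r_T1=5
  10) CAS  T0:  M=5  r_T0=4 ✗
  11) CAS  T2:  M=5  r_T2=4 ✗
  12) CAS  T1:  M=6  r_T1=5 ✓
  13) LOAD T1:  M=6  r_T1=6
  14) CAS  T1:  M=7  r_T1=6 ✓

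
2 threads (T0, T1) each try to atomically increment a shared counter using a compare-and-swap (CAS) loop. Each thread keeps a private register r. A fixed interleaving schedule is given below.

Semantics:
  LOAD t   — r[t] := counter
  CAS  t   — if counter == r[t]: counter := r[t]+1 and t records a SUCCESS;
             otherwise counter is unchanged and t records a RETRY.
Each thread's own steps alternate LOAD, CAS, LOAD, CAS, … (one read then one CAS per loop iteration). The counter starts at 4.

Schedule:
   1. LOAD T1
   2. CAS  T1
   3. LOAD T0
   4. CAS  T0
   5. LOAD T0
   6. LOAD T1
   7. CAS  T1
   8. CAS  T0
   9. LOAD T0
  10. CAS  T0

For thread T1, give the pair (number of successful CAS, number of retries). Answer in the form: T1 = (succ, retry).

[1] T1.load  rd  (counter 4, T1.r 4)
[2] T1.cas  hit  (counter 5, T1.r 4)
[3] T0.load  rd  (counter 5, T0.r 5)
[4] T0.cas  hit  (counter 6, T0.r 5)
[5] T0.load  rd  (counter 6, T0.r 6)
[6] T1.load  rd  (counter 6, T1.r 6)
[7] T1.cas  hit  (counter 7, T1.r 6)
[8] T0.cas  miss  (counter 7, T0.r 6)
[9] T0.load  rd  (counter 7, T0.r 7)
[10] T0.cas  hit  (counter 8, T0.r 7)

T1 = (2, 0)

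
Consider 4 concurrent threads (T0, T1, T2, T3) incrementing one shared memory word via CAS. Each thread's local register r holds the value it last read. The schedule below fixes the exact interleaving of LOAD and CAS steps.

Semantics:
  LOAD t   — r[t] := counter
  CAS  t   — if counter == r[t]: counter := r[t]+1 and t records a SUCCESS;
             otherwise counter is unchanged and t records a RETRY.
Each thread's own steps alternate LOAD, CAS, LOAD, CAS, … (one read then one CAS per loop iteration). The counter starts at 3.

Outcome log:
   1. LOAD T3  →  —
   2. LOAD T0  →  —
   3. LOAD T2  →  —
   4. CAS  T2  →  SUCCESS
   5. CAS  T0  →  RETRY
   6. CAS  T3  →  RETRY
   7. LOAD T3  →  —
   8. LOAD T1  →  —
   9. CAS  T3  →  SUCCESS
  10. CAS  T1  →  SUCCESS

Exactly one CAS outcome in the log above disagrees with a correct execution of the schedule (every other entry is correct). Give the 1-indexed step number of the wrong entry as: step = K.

Reference trace:
1. LOAD T3 → mem=3 r[T3]=3 [LOAD]
2. LOAD T0 → mem=3 r[T0]=3 [LOAD]
3. LOAD T2 → mem=3 r[T2]=3 [LOAD]
4. CAS T2 → mem=4 r[T2]=3 [OK]
5. CAS T0 → mem=4 r[T0]=3 [RETRY]
6. CAS T3 → mem=4 r[T3]=3 [RETRY]
7. LOAD T3 → mem=4 r[T3]=4 [LOAD]
8. LOAD T1 → mem=4 r[T1]=4 [LOAD]
9. CAS T3 → mem=5 r[T3]=4 [OK]
10. CAS T1 → mem=5 r[T1]=4 [RETRY]
Mismatch at 10.

step = 10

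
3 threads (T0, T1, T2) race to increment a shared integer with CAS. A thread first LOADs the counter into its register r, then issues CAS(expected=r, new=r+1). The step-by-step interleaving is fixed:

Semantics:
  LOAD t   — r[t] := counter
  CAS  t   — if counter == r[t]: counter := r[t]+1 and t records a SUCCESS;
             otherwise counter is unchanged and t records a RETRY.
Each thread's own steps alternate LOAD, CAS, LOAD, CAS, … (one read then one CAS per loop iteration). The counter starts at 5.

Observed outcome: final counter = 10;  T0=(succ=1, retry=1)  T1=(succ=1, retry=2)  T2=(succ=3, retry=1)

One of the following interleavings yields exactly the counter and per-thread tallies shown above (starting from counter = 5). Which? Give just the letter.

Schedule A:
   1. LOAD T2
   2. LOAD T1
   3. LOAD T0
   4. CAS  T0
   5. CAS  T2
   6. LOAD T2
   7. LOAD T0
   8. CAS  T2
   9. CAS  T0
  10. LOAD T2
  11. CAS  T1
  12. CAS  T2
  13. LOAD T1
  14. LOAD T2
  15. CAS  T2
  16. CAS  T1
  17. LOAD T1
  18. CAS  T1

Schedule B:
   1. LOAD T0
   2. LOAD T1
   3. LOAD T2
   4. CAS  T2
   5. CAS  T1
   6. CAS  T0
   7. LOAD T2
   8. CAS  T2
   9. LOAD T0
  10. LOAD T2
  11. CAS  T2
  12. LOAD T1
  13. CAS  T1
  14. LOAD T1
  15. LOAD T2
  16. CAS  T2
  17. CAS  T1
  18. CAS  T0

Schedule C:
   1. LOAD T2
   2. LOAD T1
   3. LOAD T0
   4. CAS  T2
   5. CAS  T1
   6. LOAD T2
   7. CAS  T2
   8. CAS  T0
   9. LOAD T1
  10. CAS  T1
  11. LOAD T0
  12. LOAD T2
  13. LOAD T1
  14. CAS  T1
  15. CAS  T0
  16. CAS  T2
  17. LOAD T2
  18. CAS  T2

Tracing schedule A:
T2 LOAD — after: cnt=5, r=5 — load
T1 LOAD — after: cnt=5, r=5 — load
T0 LOAD — after: cnt=5, r=5 — load
T0 CAS — after: cnt=6, r=5 — ok
T2 CAS — after: cnt=6, r=5 — retry
T2 LOAD — after: cnt=6, r=6 — load
T0 LOAD — after: cnt=6, r=6 — load
T2 CAS — after: cnt=7, r=6 — ok
T0 CAS — after: cnt=7, r=6 — retry
T2 LOAD — after: cnt=7, r=7 — load
T1 CAS — after: cnt=7, r=5 — retry
T2 CAS — after: cnt=8, r=7 — ok
T1 LOAD — after: cnt=8, r=8 — load
T2 LOAD — after: cnt=8, r=8 — load
T2 CAS — after: cnt=9, r=8 — ok
T1 CAS — after: cnt=9, r=8 — retry
T1 LOAD — after: cnt=9, r=9 — load
T1 CAS — after: cnt=10, r=9 — ok

A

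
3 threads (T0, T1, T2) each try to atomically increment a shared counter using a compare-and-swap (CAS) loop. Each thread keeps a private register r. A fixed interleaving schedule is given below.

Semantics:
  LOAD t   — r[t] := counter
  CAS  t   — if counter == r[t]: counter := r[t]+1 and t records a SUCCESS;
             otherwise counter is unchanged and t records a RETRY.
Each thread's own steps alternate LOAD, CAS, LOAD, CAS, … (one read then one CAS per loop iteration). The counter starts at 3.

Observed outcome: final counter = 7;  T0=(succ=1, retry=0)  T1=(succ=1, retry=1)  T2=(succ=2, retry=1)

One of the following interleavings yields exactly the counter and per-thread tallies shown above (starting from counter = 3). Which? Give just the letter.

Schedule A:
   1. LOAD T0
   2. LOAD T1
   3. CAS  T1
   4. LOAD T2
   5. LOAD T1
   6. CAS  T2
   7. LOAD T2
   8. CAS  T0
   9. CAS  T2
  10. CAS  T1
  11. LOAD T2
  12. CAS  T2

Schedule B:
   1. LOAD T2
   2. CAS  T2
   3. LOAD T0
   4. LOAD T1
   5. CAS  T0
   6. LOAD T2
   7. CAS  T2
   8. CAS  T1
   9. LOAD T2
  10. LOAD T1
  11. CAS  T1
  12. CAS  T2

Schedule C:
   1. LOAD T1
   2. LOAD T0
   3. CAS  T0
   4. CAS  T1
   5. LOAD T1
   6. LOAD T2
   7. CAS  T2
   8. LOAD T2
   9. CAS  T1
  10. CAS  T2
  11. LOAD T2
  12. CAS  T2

Tracing schedule B:
#1 T2 reads 3
#2 T2 CAS(3→4) writes; counter now 4
#3 T0 reads 4
#4 T1 reads 4
#5 T0 CAS(4→5) writes; counter now 5
#6 T2 reads 5
#7 T2 CAS(5→6) writes; counter now 6
#8 T1 CAS(4→5) fails; counter now 6
#9 T2 reads 6
#10 T1 reads 6
#11 T1 CAS(6→7) writes; counter now 7
#12 T2 CAS(6→7) fails; counter now 7

B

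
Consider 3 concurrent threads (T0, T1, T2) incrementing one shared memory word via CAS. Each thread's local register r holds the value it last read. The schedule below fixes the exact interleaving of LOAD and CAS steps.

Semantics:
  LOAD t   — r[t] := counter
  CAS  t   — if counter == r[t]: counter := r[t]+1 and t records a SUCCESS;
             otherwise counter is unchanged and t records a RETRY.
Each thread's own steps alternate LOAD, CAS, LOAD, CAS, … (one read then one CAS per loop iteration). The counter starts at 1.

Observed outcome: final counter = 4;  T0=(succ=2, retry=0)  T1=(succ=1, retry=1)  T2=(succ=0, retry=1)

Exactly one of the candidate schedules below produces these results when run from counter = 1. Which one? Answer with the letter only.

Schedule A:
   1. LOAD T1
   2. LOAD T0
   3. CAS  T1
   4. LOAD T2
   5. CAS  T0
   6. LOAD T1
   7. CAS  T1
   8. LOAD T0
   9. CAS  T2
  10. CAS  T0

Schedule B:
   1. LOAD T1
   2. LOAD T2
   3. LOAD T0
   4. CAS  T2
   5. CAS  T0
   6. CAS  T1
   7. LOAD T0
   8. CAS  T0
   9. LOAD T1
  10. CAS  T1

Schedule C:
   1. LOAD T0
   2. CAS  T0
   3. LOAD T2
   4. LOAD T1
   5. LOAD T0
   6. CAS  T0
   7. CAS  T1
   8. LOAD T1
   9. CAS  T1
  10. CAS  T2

C

Run C:
   1) LOAD T0:  M=1  r_T0=1
   2) CAS  T0:  M=2  r_T0=1 ✓
   3) LOAD T2:  M=2  r_T2=2
   4) LOAD T1:  M=2  r_T1=2
   5) LOAD T0:  M=2  r_T0=2
   6) CAS  T0:  M=3  r_T0=2 ✓
   7) CAS  T1:  M=3  r_T1=2 ✗
   8) LOAD T1:  M=3  r_T1=3
   9) CAS  T1:  M=4  r_T1=3 ✓
  10) CAS  T2:  M=4  r_T2=2 ✗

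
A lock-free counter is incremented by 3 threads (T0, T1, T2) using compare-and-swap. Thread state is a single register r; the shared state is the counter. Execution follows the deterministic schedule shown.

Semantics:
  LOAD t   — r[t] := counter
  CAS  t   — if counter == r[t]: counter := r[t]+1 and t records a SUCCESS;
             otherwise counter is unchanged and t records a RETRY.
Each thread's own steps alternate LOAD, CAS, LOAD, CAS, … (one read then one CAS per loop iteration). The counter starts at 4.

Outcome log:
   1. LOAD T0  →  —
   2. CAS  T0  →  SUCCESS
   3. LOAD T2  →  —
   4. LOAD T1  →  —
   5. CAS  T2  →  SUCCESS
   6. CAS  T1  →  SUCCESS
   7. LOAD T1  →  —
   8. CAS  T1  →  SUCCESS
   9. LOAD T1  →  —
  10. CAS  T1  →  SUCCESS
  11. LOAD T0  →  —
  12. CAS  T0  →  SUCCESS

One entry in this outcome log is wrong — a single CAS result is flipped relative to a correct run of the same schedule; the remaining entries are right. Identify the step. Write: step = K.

Correct run:
step 1: T0 LOAD ⇒ load; ctr=4 reg=4
step 2: T0 CAS ⇒ ok; ctr=5 reg=4
step 3: T2 LOAD ⇒ load; ctr=5 reg=5
step 4: T1 LOAD ⇒ load; ctr=5 reg=5
step 5: T2 CAS ⇒ ok; ctr=6 reg=5
step 6: T1 CAS ⇒ retry; ctr=6 reg=5
step 7: T1 LOAD ⇒ load; ctr=6 reg=6
step 8: T1 CAS ⇒ ok; ctr=7 reg=6
step 9: T1 LOAD ⇒ load; ctr=7 reg=7
step 10: T1 CAS ⇒ ok; ctr=8 reg=7
step 11: T0 LOAD ⇒ load; ctr=8 reg=8
step 12: T0 CAS ⇒ ok; ctr=9 reg=8
Flip is step 6.

step = 6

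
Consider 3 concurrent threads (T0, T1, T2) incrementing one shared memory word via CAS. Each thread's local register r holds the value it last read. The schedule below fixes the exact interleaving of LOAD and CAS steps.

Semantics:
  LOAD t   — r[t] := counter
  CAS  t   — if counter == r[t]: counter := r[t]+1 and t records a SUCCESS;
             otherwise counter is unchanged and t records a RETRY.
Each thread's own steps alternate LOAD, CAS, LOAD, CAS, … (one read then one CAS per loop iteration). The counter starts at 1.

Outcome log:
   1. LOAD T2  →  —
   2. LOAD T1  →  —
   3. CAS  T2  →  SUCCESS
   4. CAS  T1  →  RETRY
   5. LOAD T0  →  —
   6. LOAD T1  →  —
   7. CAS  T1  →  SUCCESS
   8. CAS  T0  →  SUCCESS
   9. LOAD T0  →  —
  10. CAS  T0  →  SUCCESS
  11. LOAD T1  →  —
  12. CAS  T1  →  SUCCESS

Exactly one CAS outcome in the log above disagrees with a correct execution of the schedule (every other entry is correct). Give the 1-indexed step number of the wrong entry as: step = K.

Re-executing:
[1] T2.load  rd  (counter 1, T2.r 1)
[2] T1.load  rd  (counter 1, T1.r 1)
[3] T2.cas  hit  (counter 2, T2.r 1)
[4] T1.cas  miss  (counter 2, T1.r 1)
[5] T0.load  rd  (counter 2, T0.r 2)
[6] T1.load  rd  (counter 2, T1.r 2)
[7] T1.cas  hit  (counter 3, T1.r 2)
[8] T0.cas  miss  (counter 3, T0.r 2)
[9] T0.load  rd  (counter 3, T0.r 3)
[10] T0.cas  hit  (counter 4, T0.r 3)
[11] T1.load  rd  (counter 4, T1.r 4)
[12] T1.cas  hit  (counter 5, T1.r 4)
Flip is step 8.

step = 8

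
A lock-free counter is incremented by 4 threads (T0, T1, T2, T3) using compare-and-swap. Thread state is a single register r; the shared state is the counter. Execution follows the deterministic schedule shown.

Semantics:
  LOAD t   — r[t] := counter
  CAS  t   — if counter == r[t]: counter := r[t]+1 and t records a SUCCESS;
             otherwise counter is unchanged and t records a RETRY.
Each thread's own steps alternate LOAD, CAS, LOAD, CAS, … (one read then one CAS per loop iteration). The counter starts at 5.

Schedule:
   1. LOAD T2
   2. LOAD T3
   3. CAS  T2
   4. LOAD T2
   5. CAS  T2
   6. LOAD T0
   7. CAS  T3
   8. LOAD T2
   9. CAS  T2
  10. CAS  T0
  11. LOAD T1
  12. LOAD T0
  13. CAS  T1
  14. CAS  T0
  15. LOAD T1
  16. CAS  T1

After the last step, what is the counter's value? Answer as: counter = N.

counter = 10

1. LOAD T2 → mem=5 r[T2]=5 [LOAD]
2. LOAD T3 → mem=5 r[T3]=5 [LOAD]
3. CAS T2 → mem=6 r[T2]=5 [OK]
4. LOAD T2 → mem=6 r[T2]=6 [LOAD]
5. CAS T2 → mem=7 r[T2]=6 [OK]
6. LOAD T0 → mem=7 r[T0]=7 [LOAD]
7. CAS T3 → mem=7 r[T3]=5 [RETRY]
8. LOAD T2 → mem=7 r[T2]=7 [LOAD]
9. CAS T2 → mem=8 r[T2]=7 [OK]
10. CAS T0 → mem=8 r[T0]=7 [RETRY]
11. LOAD T1 → mem=8 r[T1]=8 [LOAD]
12. LOAD T0 → mem=8 r[T0]=8 [LOAD]
13. CAS T1 → mem=9 r[T1]=8 [OK]
14. CAS T0 → mem=9 r[T0]=8 [RETRY]
15. LOAD T1 → mem=9 r[T1]=9 [LOAD]
16. CAS T1 → mem=10 r[T1]=9 [OK]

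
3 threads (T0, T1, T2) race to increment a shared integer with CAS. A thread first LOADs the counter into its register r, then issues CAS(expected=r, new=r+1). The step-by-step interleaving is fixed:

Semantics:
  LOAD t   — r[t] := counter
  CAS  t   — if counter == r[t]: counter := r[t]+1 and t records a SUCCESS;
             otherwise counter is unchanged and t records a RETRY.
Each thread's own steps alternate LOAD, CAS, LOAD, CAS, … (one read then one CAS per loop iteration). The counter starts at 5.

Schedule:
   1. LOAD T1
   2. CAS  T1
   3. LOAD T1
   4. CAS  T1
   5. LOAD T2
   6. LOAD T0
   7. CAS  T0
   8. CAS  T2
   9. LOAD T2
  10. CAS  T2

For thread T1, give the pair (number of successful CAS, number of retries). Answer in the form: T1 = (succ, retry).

T1 = (2, 0)

T1 LOAD — after: cnt=5, r=5 — load
T1 CAS — after: cnt=6, r=5 — ok
T1 LOAD — after: cnt=6, r=6 — load
T1 CAS — after: cnt=7, r=6 — ok
T2 LOAD — after: cnt=7, r=7 — load
T0 LOAD — after: cnt=7, r=7 — load
T0 CAS — after: cnt=8, r=7 — ok
T2 CAS — after: cnt=8, r=7 — retry
T2 LOAD — after: cnt=8, r=8 — load
T2 CAS — after: cnt=9, r=8 — ok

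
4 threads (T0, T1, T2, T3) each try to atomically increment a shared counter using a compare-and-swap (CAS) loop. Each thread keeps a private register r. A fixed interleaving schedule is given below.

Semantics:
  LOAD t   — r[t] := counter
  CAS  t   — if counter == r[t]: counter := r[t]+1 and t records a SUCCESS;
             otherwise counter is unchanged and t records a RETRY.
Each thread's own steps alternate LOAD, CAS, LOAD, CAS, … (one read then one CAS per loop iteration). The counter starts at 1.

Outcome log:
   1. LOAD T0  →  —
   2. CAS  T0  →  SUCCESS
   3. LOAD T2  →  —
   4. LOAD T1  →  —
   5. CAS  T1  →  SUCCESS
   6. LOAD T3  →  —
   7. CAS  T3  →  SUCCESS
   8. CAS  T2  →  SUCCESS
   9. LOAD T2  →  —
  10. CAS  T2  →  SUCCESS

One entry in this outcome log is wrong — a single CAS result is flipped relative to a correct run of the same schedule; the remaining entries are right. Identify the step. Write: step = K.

Correct run:
#1 T0 reads 1
#2 T0 CAS(1→2) writes; counter now 2
#3 T2 reads 2
#4 T1 reads 2
#5 T1 CAS(2→3) writes; counter now 3
#6 T3 reads 3
#7 T3 CAS(3→4) writes; counter now 4
#8 T2 CAS(2→3) fails; counter now 4
#9 T2 reads 4
#10 T2 CAS(4→5) writes; counter now 5
Log disagrees first at step 8.

step = 8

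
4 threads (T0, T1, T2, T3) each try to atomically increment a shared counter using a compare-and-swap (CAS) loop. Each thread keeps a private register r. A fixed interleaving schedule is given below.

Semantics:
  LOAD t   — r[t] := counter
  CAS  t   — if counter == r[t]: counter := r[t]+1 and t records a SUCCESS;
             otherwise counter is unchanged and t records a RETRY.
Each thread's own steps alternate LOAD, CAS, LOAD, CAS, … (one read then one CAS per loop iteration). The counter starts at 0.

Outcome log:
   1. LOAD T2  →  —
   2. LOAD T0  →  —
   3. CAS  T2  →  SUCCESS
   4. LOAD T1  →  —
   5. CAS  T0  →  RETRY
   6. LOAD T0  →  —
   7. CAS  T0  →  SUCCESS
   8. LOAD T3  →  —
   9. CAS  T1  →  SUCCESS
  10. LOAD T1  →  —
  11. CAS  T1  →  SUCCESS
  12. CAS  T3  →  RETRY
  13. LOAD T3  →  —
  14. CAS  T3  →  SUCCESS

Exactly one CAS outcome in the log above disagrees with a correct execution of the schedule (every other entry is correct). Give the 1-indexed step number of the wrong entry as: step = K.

step = 9

Re-executing:
1. LOAD T2 → mem=0 r[T2]=0 [LOAD]
2. LOAD T0 → mem=0 r[T0]=0 [LOAD]
3. CAS T2 → mem=1 r[T2]=0 [OK]
4. LOAD T1 → mem=1 r[T1]=1 [LOAD]
5. CAS T0 → mem=1 r[T0]=0 [RETRY]
6. LOAD T0 → mem=1 r[T0]=1 [LOAD]
7. CAS T0 → mem=2 r[T0]=1 [OK]
8. LOAD T3 → mem=2 r[T3]=2 [LOAD]
9. CAS T1 → mem=2 r[T1]=1 [RETRY]
10. LOAD T1 → mem=2 r[T1]=2 [LOAD]
11. CAS T1 → mem=3 r[T1]=2 [OK]
12. CAS T3 → mem=3 r[T3]=2 [RETRY]
13. LOAD T3 → mem=3 r[T3]=3 [LOAD]
14. CAS T3 → mem=4 r[T3]=3 [OK]
Mismatch at 9.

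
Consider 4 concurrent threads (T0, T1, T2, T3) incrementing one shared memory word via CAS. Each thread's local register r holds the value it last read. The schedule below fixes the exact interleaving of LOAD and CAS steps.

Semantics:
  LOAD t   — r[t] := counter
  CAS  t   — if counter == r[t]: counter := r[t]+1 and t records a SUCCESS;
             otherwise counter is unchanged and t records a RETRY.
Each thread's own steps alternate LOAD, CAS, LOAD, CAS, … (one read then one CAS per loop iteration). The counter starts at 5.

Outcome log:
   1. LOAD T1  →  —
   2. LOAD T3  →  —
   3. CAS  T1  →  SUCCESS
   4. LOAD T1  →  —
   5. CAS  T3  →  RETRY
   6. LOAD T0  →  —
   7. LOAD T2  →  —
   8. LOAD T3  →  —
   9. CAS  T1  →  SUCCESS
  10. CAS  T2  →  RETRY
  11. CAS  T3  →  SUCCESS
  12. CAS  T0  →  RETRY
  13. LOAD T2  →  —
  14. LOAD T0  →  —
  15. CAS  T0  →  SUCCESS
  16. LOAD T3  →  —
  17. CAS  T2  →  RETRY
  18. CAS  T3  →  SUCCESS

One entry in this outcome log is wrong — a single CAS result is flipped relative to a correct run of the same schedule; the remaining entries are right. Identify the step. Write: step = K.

step = 11

Reference trace:
1. LOAD T1 → mem=5 r[T1]=5 [LOAD]
2. LOAD T3 → mem=5 r[T3]=5 [LOAD]
3. CAS T1 → mem=6 r[T1]=5 [OK]
4. LOAD T1 → mem=6 r[T1]=6 [LOAD]
5. CAS T3 → mem=6 r[T3]=5 [RETRY]
6. LOAD T0 → mem=6 r[T0]=6 [LOAD]
7. LOAD T2 → mem=6 r[T2]=6 [LOAD]
8. LOAD T3 → mem=6 r[T3]=6 [LOAD]
9. CAS T1 → mem=7 r[T1]=6 [OK]
10. CAS T2 → mem=7 r[T2]=6 [RETRY]
11. CAS T3 → mem=7 r[T3]=6 [RETRY]
12. CAS T0 → mem=7 r[T0]=6 [RETRY]
13. LOAD T2 → mem=7 r[T2]=7 [LOAD]
14. LOAD T0 → mem=7 r[T0]=7 [LOAD]
15. CAS T0 → mem=8 r[T0]=7 [OK]
16. LOAD T3 → mem=8 r[T3]=8 [LOAD]
17. CAS T2 → mem=8 r[T2]=7 [RETRY]
18. CAS T3 → mem=9 r[T3]=8 [OK]
Flip is step 11.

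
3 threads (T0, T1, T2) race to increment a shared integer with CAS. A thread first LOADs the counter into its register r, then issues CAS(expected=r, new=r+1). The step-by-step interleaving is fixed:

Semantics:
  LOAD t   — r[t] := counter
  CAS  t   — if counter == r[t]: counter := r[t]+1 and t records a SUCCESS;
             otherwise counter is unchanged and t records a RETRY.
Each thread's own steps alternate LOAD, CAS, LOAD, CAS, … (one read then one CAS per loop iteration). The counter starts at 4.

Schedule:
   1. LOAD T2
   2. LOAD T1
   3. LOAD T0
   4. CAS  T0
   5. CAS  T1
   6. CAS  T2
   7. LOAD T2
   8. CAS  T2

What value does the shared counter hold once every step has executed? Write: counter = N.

counter = 6

1. LOAD T2 → mem=4 r[T2]=4 [LOAD]
2. LOAD T1 → mem=4 r[T1]=4 [LOAD]
3. LOAD T0 → mem=4 r[T0]=4 [LOAD]
4. CAS T0 → mem=5 r[T0]=4 [OK]
5. CAS T1 → mem=5 r[T1]=4 [RETRY]
6. CAS T2 → mem=5 r[T2]=4 [RETRY]
7. LOAD T2 → mem=5 r[T2]=5 [LOAD]
8. CAS T2 → mem=6 r[T2]=5 [OK]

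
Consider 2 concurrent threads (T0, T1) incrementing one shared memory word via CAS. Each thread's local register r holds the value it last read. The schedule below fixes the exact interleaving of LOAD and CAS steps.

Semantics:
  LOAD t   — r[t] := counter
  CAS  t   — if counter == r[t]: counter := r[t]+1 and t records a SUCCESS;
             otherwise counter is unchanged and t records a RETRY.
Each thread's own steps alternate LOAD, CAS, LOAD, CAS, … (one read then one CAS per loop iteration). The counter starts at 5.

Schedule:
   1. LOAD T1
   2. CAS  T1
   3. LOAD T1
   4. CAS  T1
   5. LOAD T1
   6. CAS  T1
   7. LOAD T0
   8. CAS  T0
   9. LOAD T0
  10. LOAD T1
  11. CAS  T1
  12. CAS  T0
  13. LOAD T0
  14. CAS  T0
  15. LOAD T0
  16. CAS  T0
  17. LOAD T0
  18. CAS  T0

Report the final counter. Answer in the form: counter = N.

[1] T1.load  rd  (counter 5, T1.r 5)
[2] T1.cas  hit  (counter 6, T1.r 5)
[3] T1.load  rd  (counter 6, T1.r 6)
[4] T1.cas  hit  (counter 7, T1.r 6)
[5] T1.load  rd  (counter 7, T1.r 7)
[6] T1.cas  hit  (counter 8, T1.r 7)
[7] T0.load  rd  (counter 8, T0.r 8)
[8] T0.cas  hit  (counter 9, T0.r 8)
[9] T0.load  rd  (counter 9, T0.r 9)
[10] T1.load  rd  (counter 9, T1.r 9)
[11] T1.cas  hit  (counter 10, T1.r 9)
[12] T0.cas  miss  (counter 10, T0.r 9)
[13] T0.load  rd  (counter 10, T0.r 10)
[14] T0.cas  hit  (counter 11, T0.r 10)
[15] T0.load  rd  (counter 11, T0.r 11)
[16] T0.cas  hit  (counter 12, T0.r 11)
[17] T0.load  rd  (counter 12, T0.r 12)
[18] T0.cas  hit  (counter 13, T0.r 12)

counter = 13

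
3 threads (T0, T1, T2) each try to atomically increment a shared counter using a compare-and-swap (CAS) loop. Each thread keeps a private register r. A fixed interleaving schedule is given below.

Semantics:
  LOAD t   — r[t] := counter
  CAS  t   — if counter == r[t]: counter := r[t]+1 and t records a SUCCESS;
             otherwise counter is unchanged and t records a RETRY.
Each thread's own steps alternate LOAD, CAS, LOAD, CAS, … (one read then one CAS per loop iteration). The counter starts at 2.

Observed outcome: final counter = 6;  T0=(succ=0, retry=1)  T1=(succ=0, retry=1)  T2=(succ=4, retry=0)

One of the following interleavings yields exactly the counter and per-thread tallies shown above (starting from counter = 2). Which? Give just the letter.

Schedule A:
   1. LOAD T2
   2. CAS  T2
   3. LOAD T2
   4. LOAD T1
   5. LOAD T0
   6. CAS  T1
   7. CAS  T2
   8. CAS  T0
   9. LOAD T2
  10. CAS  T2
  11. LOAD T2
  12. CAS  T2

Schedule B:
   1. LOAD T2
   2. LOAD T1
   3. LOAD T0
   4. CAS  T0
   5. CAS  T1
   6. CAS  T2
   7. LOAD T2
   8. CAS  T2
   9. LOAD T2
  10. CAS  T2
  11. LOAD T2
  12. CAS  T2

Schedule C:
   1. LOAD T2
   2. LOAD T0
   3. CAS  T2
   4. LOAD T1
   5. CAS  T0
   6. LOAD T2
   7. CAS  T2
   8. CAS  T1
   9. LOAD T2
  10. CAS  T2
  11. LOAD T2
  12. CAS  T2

C

Tracing schedule C:
step 1: T2 LOAD ⇒ load; ctr=2 reg=2
step 2: T0 LOAD ⇒ load; ctr=2 reg=2
step 3: T2 CAS ⇒ ok; ctr=3 reg=2
step 4: T1 LOAD ⇒ load; ctr=3 reg=3
step 5: T0 CAS ⇒ retry; ctr=3 reg=2
step 6: T2 LOAD ⇒ load; ctr=3 reg=3
step 7: T2 CAS ⇒ ok; ctr=4 reg=3
step 8: T1 CAS ⇒ retry; ctr=4 reg=3
step 9: T2 LOAD ⇒ load; ctr=4 reg=4
step 10: T2 CAS ⇒ ok; ctr=5 reg=4
step 11: T2 LOAD ⇒ load; ctr=5 reg=5
step 12: T2 CAS ⇒ ok; ctr=6 reg=5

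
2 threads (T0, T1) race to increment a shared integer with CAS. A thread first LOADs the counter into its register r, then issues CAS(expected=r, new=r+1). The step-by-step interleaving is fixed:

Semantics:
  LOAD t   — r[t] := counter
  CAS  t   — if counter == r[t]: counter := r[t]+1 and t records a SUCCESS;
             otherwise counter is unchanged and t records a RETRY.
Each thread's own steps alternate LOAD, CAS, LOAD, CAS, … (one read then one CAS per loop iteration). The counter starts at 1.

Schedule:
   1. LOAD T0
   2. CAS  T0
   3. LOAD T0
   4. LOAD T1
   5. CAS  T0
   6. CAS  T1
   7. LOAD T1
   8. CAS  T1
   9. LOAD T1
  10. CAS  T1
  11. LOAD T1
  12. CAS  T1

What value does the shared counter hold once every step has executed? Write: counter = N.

counter = 6

   1) LOAD T0:  M=1  r_T0=1
   2) CAS  T0:  M=2  r_T0=1 ✓
   3) LOAD T0:  M=2  r_T0=2
   4) LOAD T1:  M=2  r_T1=2
   5) CAS  T0:  M=3  r_T0=2 ✓
   6) CAS  T1:  M=3  r_T1=2 ✗
   7) LOAD T1:  M=3  r_T1=3
   8) CAS  T1:  M=4  r_T1=3 ✓
   9) LOAD T1:  M=4  r_T1=4
  10) CAS  T1:  M=5  r_T1=4 ✓
  11) LOAD T1:  M=5  r_T1=5
  12) CAS  T1:  M=6  r_T1=5 ✓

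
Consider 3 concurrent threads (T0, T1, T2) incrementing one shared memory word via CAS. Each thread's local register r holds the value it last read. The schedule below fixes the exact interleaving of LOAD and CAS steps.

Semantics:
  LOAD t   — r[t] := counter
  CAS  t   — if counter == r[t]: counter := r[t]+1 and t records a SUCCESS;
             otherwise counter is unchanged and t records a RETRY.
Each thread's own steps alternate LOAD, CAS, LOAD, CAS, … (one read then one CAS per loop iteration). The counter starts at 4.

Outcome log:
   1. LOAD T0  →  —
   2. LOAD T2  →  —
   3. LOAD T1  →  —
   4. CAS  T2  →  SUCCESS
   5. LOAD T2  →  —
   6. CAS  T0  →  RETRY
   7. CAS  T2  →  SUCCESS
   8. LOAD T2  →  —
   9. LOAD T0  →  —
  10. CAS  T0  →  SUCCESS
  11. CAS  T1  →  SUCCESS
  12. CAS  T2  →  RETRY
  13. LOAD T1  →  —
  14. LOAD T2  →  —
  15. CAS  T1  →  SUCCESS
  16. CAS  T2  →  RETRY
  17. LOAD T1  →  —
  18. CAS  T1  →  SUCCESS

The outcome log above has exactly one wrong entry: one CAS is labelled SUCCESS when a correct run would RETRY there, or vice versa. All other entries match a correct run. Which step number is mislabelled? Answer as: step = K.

Re-executing:
T0 LOAD — after: cnt=4, r=4 — load
T2 LOAD — after: cnt=4, r=4 — load
T1 LOAD — after: cnt=4, r=4 — load
T2 CAS — after: cnt=5, r=4 — ok
T2 LOAD — after: cnt=5, r=5 — load
T0 CAS — after: cnt=5, r=4 — retry
T2 CAS — after: cnt=6, r=5 — ok
T2 LOAD — after: cnt=6, r=6 — load
T0 LOAD — after: cnt=6, r=6 — load
T0 CAS — after: cnt=7, r=6 — ok
T1 CAS — after: cnt=7, r=4 — retry
T2 CAS — after: cnt=7, r=6 — retry
T1 LOAD — after: cnt=7, r=7 — load
T2 LOAD — after: cnt=7, r=7 — load
T1 CAS — after: cnt=8, r=7 — ok
T2 CAS — after: cnt=8, r=7 — retry
T1 LOAD — after: cnt=8, r=8 — load
T1 CAS — after: cnt=9, r=8 — ok
Flip is step 11.

step = 11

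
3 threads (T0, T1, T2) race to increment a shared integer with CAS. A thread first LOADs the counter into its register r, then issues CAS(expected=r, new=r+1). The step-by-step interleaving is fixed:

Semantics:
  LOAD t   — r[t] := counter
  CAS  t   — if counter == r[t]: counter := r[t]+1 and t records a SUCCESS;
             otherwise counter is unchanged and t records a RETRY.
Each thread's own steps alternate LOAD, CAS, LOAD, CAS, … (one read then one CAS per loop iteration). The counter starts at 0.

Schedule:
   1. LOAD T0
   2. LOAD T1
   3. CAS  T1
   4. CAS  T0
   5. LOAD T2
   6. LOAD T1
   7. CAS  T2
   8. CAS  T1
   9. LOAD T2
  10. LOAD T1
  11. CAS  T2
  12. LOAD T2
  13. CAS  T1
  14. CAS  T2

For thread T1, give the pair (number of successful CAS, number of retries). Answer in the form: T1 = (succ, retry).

T0 LOAD — after: cnt=0, r=0 — load
T1 LOAD — after: cnt=0, r=0 — load
T1 CAS — after: cnt=1, r=0 — ok
T0 CAS — after: cnt=1, r=0 — retry
T2 LOAD — after: cnt=1, r=1 — load
T1 LOAD — after: cnt=1, r=1 — load
T2 CAS — after: cnt=2, r=1 — ok
T1 CAS — after: cnt=2, r=1 — retry
T2 LOAD — after: cnt=2, r=2 — load
T1 LOAD — after: cnt=2, r=2 — load
T2 CAS — after: cnt=3, r=2 — ok
T2 LOAD — after: cnt=3, r=3 — load
T1 CAS — after: cnt=3, r=2 — retry
T2 CAS — after: cnt=4, r=3 — ok

T1 = (1, 2)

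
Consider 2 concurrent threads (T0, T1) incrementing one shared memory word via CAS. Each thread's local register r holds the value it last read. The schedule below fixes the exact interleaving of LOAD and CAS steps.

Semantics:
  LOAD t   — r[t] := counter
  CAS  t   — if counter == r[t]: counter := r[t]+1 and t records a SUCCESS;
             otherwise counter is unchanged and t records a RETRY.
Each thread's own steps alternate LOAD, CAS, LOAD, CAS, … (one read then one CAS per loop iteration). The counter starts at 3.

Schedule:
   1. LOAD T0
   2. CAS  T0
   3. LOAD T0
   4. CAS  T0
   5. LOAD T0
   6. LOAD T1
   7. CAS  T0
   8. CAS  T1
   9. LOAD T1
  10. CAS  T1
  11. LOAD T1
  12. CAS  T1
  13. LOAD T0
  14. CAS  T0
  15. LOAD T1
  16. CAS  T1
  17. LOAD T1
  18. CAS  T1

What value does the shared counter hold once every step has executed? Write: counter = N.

#1 T0 reads 3
#2 T0 CAS(3→4) writes; counter now 4
#3 T0 reads 4
#4 T0 CAS(4→5) writes; counter now 5
#5 T0 reads 5
#6 T1 reads 5
#7 T0 CAS(5→6) writes; counter now 6
#8 T1 CAS(5→6) fails; counter now 6
#9 T1 reads 6
#10 T1 CAS(6→7) writes; counter now 7
#11 T1 reads 7
#12 T1 CAS(7→8) writes; counter now 8
#13 T0 reads 8
#14 T0 CAS(8→9) writes; counter now 9
#15 T1 reads 9
#16 T1 CAS(9→10) writes; counter now 10
#17 T1 reads 10
#18 T1 CAS(10→11) writes; counter now 11

counter = 11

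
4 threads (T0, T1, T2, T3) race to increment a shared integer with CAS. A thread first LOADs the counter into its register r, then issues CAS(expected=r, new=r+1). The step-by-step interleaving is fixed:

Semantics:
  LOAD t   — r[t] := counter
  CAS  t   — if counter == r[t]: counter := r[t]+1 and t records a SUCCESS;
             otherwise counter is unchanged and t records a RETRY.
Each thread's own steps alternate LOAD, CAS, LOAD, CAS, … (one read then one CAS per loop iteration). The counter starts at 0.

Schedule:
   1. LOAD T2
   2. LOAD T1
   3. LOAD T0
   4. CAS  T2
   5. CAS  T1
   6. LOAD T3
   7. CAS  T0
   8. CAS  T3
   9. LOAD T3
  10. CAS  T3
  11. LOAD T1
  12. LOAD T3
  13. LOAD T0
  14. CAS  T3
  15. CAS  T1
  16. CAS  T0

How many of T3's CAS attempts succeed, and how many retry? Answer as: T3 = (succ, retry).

1. LOAD T2 → mem=0 r[T2]=0 [LOAD]
2. LOAD T1 → mem=0 r[T1]=0 [LOAD]
3. LOAD T0 → mem=0 r[T0]=0 [LOAD]
4. CAS T2 → mem=1 r[T2]=0 [OK]
5. CAS T1 → mem=1 r[T1]=0 [RETRY]
6. LOAD T3 → mem=1 r[T3]=1 [LOAD]
7. CAS T0 → mem=1 r[T0]=0 [RETRY]
8. CAS T3 → mem=2 r[T3]=1 [OK]
9. LOAD T3 → mem=2 r[T3]=2 [LOAD]
10. CAS T3 → mem=3 r[T3]=2 [OK]
11. LOAD T1 → mem=3 r[T1]=3 [LOAD]
12. LOAD T3 → mem=3 r[T3]=3 [LOAD]
13. LOAD T0 → mem=3 r[T0]=3 [LOAD]
14. CAS T3 → mem=4 r[T3]=3 [OK]
15. CAS T1 → mem=4 r[T1]=3 [RETRY]
16. CAS T0 → mem=4 r[T0]=3 [RETRY]

T3 = (3, 0)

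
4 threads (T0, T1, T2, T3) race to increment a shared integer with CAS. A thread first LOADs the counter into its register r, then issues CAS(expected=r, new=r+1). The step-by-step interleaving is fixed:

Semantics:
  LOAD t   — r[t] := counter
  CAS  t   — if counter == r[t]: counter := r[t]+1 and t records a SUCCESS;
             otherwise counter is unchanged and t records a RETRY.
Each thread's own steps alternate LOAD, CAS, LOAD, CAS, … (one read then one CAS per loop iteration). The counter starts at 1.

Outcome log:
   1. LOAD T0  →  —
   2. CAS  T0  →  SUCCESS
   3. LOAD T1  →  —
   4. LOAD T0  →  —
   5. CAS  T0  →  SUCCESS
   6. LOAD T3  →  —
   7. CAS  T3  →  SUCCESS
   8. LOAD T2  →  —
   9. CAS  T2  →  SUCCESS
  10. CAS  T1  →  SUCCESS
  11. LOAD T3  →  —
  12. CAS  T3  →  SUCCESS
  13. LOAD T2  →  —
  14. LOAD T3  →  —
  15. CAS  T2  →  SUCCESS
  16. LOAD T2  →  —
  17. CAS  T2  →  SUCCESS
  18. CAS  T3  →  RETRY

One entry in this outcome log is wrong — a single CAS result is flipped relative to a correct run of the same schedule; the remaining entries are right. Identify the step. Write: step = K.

Correct run:
   1) LOAD T0:  M=1  r_T0=1
   2) CAS  T0:  M=2  r_T0=1 ✓
   3) LOAD T1:  M=2  r_T1=2
   4) LOAD T0:  M=2  r_T0=2
   5) CAS  T0:  M=3  r_T0=2 ✓
   6) LOAD T3:  M=3  r_T3=3
   7) CAS  T3:  M=4  r_T3=3 ✓
   8) LOAD T2:  M=4  r_T2=4
   9) CAS  T2:  M=5  r_T2=4 ✓
  10) CAS  T1:  M=5  r_T1=2 ✗
  11) LOAD T3:  M=5  r_T3=5
  12) CAS  T3:  M=6  r_T3=5 ✓
  13) LOAD T2:  M=6  r_T2=6
  14) LOAD T3:  M=6  r_T3=6
  15) CAS  T2:  M=7  r_T2=6 ✓
  16) LOAD T2:  M=7  r_T2=7
  17) CAS  T2:  M=8  r_T2=7 ✓
  18) CAS  T3:  M=8  r_T3=6 ✗
Log disagrees first at step 10.

step = 10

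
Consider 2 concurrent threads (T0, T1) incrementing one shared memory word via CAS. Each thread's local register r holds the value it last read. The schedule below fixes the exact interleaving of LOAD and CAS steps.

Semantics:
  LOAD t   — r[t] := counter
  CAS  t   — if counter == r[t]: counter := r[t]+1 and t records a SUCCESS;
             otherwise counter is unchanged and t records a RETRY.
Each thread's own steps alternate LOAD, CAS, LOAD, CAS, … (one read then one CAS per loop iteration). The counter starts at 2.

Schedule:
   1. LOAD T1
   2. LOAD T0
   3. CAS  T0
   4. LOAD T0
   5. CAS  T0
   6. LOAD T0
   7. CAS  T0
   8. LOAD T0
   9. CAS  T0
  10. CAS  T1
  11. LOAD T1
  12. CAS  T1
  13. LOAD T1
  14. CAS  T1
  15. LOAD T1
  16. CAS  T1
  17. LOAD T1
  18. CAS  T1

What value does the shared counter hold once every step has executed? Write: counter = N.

counter = 10

   1) LOAD T1:  M=2  r_T1=2
   2) LOAD T0:  M=2  r_T0=2
   3) CAS  T0:  M=3  r_T0=2 ✓
   4) LOAD T0:  M=3  r_T0=3
   5) CAS  T0:  M=4  r_T0=3 ✓
   6) LOAD T0:  M=4  r_T0=4
   7) CAS  T0:  M=5  r_T0=4 ✓
   8) LOAD T0:  M=5  r_T0=5
   9) CAS  T0:  M=6  r_T0=5 ✓
  10) CAS  T1:  M=6  r_T1=2 ✗
  11) LOAD T1:  M=6  r_T1=6
  12) CAS  T1:  M=7  r_T1=6 ✓
  13) LOAD T1:  M=7  r_T1=7
  14) CAS  T1:  M=8  r_T1=7 ✓
  15) LOAD T1:  M=8  r_T1=8
  16) CAS  T1:  M=9  r_T1=8 ✓
  17) LOAD T1:  M=9  r_T1=9
  18) CAS  T1:  M=10  r_T1=9 ✓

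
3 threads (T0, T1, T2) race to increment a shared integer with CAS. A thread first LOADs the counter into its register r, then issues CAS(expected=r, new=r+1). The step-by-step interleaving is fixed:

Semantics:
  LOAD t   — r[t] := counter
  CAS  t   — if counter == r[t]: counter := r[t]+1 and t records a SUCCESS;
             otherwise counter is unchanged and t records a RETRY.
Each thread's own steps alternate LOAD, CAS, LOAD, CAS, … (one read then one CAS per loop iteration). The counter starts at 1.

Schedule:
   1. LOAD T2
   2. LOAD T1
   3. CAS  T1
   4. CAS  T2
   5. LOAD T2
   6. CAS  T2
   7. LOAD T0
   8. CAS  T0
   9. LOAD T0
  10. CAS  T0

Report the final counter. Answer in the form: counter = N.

counter = 5

T2 LOAD — after: cnt=1, r=1 — load
T1 LOAD — after: cnt=1, r=1 — load
T1 CAS — after: cnt=2, r=1 — ok
T2 CAS — after: cnt=2, r=1 — retry
T2 LOAD — after: cnt=2, r=2 — load
T2 CAS — after: cnt=3, r=2 — ok
T0 LOAD — after: cnt=3, r=3 — load
T0 CAS — after: cnt=4, r=3 — ok
T0 LOAD — after: cnt=4, r=4 — load
T0 CAS — after: cnt=5, r=4 — ok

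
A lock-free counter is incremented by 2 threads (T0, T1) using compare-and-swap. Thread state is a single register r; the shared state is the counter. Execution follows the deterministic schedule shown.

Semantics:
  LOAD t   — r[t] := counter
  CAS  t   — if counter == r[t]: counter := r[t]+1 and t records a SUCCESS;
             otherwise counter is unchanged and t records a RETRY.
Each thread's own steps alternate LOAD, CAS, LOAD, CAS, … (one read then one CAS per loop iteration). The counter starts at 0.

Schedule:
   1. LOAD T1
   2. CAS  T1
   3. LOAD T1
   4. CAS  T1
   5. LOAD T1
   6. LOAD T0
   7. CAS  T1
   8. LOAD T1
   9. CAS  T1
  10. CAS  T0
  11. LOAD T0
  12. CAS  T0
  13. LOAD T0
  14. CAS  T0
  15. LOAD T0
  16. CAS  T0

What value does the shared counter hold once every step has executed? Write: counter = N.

counter = 7

T1 LOAD — after: cnt=0, r=0 — load
T1 CAS — after: cnt=1, r=0 — ok
T1 LOAD — after: cnt=1, r=1 — load
T1 CAS — after: cnt=2, r=1 — ok
T1 LOAD — after: cnt=2, r=2 — load
T0 LOAD — after: cnt=2, r=2 — load
T1 CAS — after: cnt=3, r=2 — ok
T1 LOAD — after: cnt=3, r=3 — load
T1 CAS — after: cnt=4, r=3 — ok
T0 CAS — after: cnt=4, r=2 — retry
T0 LOAD — after: cnt=4, r=4 — load
T0 CAS — after: cnt=5, r=4 — ok
T0 LOAD — after: cnt=5, r=5 — load
T0 CAS — after: cnt=6, r=5 — ok
T0 LOAD — after: cnt=6, r=6 — load
T0 CAS — after: cnt=7, r=6 — ok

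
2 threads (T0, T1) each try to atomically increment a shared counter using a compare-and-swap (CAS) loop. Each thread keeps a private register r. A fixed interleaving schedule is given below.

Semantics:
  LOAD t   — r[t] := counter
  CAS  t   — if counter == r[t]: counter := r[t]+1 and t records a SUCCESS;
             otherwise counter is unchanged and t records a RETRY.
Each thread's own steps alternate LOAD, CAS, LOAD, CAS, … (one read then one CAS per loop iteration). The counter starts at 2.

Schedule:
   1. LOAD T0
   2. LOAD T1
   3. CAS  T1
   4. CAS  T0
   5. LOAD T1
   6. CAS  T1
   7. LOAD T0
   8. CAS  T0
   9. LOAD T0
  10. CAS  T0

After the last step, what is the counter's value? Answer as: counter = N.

#1 T0 reads 2
#2 T1 reads 2
#3 T1 CAS(2→3) writes; counter now 3
#4 T0 CAS(2→3) fails; counter now 3
#5 T1 reads 3
#6 T1 CAS(3→4) writes; counter now 4
#7 T0 reads 4
#8 T0 CAS(4→5) writes; counter now 5
#9 T0 reads 5
#10 T0 CAS(5→6) writes; counter now 6

counter = 6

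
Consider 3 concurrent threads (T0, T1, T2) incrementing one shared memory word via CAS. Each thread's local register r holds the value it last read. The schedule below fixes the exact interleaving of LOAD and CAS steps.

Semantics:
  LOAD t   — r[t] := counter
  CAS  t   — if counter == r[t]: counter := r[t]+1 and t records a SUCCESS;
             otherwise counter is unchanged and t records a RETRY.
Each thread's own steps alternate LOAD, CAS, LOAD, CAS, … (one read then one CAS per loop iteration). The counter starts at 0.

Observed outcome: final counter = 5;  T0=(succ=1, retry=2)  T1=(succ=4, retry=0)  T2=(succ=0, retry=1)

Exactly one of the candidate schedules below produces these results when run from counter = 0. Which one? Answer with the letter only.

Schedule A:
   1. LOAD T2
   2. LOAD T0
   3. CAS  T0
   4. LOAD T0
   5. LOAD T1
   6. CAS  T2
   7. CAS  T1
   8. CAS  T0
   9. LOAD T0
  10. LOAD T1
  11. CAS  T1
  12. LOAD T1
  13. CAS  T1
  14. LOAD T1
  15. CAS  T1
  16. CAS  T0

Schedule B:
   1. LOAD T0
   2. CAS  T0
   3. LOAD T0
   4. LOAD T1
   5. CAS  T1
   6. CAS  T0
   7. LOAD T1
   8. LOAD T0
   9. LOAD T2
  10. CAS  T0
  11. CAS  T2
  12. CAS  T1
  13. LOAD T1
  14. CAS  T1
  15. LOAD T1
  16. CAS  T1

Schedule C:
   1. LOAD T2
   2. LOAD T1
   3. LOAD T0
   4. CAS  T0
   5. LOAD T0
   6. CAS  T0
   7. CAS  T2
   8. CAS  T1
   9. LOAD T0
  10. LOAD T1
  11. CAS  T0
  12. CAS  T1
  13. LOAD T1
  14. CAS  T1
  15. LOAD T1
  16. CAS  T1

Simulating candidate A:
1. LOAD T2 → mem=0 r[T2]=0 [LOAD]
2. LOAD T0 → mem=0 r[T0]=0 [LOAD]
3. CAS T0 → mem=1 r[T0]=0 [OK]
4. LOAD T0 → mem=1 r[T0]=1 [LOAD]
5. LOAD T1 → mem=1 r[T1]=1 [LOAD]
6. CAS T2 → mem=1 r[T2]=0 [RETRY]
7. CAS T1 → mem=2 r[T1]=1 [OK]
8. CAS T0 → mem=2 r[T0]=1 [RETRY]
9. LOAD T0 → mem=2 r[T0]=2 [LOAD]
10. LOAD T1 → mem=2 r[T1]=2 [LOAD]
11. CAS T1 → mem=3 r[T1]=2 [OK]
12. LOAD T1 → mem=3 r[T1]=3 [LOAD]
13. CAS T1 → mem=4 r[T1]=3 [OK]
14. LOAD T1 → mem=4 r[T1]=4 [LOAD]
15. CAS T1 → mem=5 r[T1]=4 [OK]
16. CAS T0 → mem=5 r[T0]=2 [RETRY]

A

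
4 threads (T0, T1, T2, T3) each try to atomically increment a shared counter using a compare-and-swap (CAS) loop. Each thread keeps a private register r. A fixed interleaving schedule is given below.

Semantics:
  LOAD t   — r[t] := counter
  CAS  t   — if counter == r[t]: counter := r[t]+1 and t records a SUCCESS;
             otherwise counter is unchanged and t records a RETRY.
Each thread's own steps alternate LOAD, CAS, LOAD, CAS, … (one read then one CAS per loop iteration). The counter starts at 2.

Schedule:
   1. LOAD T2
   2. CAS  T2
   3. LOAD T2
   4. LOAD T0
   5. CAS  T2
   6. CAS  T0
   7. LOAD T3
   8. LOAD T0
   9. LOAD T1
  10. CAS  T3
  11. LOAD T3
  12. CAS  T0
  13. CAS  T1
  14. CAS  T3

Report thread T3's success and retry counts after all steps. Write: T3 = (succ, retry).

T3 = (2, 0)

[1] T2.load  rd  (counter 2, T2.r 2)
[2] T2.cas  hit  (counter 3, T2.r 2)
[3] T2.load  rd  (counter 3, T2.r 3)
[4] T0.load  rd  (counter 3, T0.r 3)
[5] T2.cas  hit  (counter 4, T2.r 3)
[6] T0.cas  miss  (counter 4, T0.r 3)
[7] T3.load  rd  (counter 4, T3.r 4)
[8] T0.load  rd  (counter 4, T0.r 4)
[9] T1.load  rd  (counter 4, T1.r 4)
[10] T3.cas  hit  (counter 5, T3.r 4)
[11] T3.load  rd  (counter 5, T3.r 5)
[12] T0.cas  miss  (counter 5, T0.r 4)
[13] T1.cas  miss  (counter 5, T1.r 4)
[14] T3.cas  hit  (counter 6, T3.r 5)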